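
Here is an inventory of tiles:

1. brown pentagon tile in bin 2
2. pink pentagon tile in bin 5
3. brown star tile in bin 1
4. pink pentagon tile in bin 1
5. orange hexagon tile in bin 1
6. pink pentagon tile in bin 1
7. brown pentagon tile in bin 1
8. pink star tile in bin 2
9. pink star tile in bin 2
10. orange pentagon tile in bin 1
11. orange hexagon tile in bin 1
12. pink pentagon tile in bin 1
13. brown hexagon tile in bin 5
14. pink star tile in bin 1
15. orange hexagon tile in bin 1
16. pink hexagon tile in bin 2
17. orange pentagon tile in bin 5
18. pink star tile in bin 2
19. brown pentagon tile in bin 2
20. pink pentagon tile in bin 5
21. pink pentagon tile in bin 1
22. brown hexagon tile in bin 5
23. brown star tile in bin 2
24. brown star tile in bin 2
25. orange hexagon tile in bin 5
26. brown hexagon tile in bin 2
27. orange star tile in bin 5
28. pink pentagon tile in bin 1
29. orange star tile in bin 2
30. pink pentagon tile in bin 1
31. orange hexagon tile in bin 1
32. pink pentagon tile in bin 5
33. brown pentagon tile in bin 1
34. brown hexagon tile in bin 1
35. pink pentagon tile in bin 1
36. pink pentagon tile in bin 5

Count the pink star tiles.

4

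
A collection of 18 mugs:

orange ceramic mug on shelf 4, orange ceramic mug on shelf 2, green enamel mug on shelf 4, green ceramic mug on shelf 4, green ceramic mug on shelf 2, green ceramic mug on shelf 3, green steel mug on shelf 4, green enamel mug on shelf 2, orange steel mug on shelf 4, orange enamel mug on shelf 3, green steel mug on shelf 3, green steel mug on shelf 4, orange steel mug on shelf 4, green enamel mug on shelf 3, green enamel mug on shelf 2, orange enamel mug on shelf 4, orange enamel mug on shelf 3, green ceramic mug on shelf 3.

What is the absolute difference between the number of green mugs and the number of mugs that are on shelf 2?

green mugs: 11. mugs on shelf 2: 4.
|11 − 4| = 11 − 4 = 7.

7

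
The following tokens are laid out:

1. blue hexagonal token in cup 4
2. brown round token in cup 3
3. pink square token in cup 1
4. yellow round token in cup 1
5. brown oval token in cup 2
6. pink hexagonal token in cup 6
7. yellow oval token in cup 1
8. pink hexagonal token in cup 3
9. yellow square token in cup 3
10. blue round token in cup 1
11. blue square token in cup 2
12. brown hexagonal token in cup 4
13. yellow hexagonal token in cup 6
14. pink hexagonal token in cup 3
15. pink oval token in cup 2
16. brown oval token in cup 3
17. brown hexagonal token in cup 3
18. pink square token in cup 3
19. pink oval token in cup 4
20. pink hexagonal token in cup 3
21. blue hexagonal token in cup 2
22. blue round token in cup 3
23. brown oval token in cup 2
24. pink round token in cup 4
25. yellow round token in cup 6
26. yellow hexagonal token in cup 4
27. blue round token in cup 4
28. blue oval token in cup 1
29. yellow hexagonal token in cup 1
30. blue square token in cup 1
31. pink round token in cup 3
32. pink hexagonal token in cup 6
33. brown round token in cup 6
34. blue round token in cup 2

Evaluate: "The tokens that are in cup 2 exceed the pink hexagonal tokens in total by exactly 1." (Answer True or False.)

There are 6 tokens in cup 2.
There are 5 pink hexagonal tokens.
The claim requires 6 − 5 (= 1) to equal 1, which holds.

True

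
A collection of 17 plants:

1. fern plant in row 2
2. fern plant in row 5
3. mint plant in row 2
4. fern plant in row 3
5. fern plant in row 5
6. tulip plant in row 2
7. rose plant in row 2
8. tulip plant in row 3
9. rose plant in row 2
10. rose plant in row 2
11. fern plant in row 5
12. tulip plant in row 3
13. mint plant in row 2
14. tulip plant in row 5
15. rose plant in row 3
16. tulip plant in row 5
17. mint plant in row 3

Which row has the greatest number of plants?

Counts by row: row 2→7, row 3→5, row 5→5.
The maximum is 7, held uniquely by row 2.

row 2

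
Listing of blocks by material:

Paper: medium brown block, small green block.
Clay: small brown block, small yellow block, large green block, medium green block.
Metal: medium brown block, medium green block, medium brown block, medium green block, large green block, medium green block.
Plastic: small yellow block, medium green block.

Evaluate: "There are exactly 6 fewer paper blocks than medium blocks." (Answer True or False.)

True

paper blocks: 2.
medium blocks: 8.
The claim requires 8 − 2 (= 6) to equal 6, which holds.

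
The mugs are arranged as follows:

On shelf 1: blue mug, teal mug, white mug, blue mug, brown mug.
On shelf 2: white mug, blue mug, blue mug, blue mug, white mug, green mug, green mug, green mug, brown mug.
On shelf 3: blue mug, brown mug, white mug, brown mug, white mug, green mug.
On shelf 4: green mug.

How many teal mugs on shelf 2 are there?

0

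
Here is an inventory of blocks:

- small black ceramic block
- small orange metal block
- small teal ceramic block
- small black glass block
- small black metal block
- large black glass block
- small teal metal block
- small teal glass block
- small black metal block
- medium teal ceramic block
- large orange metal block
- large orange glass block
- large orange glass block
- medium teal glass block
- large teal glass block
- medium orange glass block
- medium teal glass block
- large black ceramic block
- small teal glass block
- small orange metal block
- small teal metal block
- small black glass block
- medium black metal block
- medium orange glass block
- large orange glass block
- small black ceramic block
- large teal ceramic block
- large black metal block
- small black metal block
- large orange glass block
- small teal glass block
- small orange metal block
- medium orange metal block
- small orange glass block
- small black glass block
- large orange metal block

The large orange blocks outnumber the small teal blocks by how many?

large orange blocks: 6.
small teal blocks: 6.
6 − 6 = 0.

0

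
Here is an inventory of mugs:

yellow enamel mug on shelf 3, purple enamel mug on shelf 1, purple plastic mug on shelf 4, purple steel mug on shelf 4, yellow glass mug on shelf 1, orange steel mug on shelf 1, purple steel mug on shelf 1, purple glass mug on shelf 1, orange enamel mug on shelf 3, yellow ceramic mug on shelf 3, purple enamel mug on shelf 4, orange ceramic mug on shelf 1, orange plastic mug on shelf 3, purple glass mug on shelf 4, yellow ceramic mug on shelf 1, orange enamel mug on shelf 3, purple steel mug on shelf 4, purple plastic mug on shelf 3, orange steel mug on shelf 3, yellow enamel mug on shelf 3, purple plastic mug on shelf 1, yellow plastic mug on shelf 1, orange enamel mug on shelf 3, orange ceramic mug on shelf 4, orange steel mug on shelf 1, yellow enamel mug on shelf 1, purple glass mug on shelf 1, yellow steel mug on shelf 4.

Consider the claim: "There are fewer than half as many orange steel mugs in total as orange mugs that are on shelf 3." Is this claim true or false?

False

|orange steel mugs| = 3.
|orange mugs on shelf 3| = 5.
The claim requires 2 × 3 = 6 < 5, which does not hold.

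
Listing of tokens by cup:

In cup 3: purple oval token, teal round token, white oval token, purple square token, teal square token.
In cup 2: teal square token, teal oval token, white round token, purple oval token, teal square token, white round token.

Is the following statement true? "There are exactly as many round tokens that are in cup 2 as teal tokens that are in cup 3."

True

|round tokens in cup 2| = 2.
|teal tokens in cup 3| = 2.
The claim requires 2 = 2, which holds.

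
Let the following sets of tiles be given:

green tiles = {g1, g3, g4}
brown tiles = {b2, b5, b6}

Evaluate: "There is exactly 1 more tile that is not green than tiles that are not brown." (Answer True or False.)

False

|tiles that are not green| = 3.
|tiles that are not brown| = 3.
The claim requires 3 − 3 (= 0) to equal 1, which does not hold.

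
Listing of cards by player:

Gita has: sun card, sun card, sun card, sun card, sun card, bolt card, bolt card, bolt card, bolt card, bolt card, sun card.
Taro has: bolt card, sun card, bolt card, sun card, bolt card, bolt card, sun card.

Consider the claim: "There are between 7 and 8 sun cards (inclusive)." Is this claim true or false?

sun cards: 9.
The claim requires 7 ≤ 9 ≤ 8, which does not hold.

False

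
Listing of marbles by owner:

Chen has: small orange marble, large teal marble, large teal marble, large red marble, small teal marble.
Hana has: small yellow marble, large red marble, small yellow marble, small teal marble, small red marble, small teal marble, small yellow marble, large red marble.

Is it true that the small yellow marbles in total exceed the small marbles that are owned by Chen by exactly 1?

small yellow marbles: 3.
small marbles owned by Chen: 2.
The claim requires 3 − 2 (= 1) to equal 1, which holds.

True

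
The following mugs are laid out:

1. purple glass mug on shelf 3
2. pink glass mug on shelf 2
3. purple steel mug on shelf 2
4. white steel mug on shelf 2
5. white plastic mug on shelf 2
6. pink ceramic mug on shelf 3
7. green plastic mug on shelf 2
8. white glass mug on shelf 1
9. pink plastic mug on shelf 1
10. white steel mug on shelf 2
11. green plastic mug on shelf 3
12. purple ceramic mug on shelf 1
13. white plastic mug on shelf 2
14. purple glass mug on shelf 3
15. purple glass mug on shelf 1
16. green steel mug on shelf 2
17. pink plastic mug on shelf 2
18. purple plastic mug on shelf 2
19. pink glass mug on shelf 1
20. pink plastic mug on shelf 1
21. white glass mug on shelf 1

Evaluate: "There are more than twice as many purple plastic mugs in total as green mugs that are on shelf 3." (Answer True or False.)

There is 1 purple plastic mug.
There is 1 green mug on shelf 3.
The claim requires 1 > 2 × 1 = 2, which does not hold.

False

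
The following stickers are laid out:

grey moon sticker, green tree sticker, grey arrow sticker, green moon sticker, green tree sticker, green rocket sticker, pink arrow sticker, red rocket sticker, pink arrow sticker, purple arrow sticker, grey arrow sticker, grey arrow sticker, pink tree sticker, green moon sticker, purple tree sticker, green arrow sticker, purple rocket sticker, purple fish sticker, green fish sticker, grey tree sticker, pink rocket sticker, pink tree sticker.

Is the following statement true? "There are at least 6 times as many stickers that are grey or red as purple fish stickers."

True

stickers that are grey or red: 6.
purple fish stickers: 1.
The claim requires 6 ≥ 6 × 1 = 6, which holds.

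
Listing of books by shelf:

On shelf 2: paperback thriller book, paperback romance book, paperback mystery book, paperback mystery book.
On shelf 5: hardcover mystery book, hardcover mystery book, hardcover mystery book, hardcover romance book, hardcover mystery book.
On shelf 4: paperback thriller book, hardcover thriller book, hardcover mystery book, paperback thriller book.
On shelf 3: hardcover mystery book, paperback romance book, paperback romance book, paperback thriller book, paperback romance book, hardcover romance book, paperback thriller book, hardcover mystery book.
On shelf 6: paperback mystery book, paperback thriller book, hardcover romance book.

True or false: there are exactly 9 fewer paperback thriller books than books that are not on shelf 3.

There are 6 paperback thriller books.
There are 16 books that are not on shelf 3.
The claim requires 16 − 6 (= 10) to equal 9, which does not hold.

False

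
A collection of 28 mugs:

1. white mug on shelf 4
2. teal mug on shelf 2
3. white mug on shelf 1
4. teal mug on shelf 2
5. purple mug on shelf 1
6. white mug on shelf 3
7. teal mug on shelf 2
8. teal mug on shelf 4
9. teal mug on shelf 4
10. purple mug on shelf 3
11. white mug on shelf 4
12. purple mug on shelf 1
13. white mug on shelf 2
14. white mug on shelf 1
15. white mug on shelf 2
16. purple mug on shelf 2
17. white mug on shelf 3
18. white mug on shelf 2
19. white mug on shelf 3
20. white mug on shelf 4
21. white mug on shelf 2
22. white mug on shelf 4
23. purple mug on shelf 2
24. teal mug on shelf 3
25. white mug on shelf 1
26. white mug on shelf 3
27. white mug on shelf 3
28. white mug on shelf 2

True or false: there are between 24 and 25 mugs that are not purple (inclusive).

False

|mugs that are not purple| = 23.
The claim requires 24 ≤ 23 ≤ 25, which does not hold.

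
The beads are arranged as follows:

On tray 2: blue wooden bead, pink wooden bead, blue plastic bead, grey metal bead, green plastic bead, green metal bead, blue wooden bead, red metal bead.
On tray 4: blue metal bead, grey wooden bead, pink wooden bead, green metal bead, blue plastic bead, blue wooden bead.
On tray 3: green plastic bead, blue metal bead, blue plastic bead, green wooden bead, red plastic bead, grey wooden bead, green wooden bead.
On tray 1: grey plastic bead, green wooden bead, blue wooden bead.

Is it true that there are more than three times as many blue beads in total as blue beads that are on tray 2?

False

|blue beads| = 9.
|blue beads on tray 2| = 3.
The claim requires 9 > 3 × 3 = 9, which does not hold.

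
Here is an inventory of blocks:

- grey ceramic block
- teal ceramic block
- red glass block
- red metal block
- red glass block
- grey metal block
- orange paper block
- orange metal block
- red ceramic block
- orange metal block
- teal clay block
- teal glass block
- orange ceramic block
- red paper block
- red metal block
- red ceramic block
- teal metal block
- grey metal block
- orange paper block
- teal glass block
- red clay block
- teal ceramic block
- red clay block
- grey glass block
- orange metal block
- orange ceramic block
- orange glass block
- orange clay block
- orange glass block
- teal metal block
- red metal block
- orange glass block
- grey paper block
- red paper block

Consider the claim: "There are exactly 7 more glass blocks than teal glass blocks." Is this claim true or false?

False

glass blocks: 8.
teal glass blocks: 2.
The claim requires 8 − 2 (= 6) to equal 7, which does not hold.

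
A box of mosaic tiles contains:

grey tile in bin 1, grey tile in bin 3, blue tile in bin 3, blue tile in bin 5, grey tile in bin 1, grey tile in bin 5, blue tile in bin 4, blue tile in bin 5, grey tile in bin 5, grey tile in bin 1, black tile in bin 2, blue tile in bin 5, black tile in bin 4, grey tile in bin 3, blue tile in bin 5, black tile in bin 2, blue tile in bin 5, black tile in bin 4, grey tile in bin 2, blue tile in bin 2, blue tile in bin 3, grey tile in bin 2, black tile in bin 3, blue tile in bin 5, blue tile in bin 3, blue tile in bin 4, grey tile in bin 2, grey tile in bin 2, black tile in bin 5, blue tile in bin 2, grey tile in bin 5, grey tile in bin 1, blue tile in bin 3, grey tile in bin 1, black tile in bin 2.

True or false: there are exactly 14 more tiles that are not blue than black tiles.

True

|tiles that are not blue| = 21.
|black tiles| = 7.
The claim requires 21 − 7 (= 14) to equal 14, which holds.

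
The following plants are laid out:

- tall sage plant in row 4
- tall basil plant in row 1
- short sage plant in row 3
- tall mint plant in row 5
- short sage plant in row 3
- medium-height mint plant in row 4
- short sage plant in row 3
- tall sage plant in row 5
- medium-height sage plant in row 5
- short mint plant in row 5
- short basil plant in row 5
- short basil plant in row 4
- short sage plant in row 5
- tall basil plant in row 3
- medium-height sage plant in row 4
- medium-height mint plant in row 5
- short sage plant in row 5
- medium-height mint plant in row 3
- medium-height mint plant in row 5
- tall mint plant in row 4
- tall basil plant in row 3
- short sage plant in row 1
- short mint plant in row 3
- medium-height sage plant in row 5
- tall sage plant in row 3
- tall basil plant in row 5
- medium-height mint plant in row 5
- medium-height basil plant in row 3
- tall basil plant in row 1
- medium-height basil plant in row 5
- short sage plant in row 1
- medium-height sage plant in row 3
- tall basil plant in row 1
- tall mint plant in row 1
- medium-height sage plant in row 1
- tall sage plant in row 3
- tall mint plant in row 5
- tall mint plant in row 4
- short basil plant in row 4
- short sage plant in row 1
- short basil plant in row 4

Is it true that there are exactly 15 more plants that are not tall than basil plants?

False

plants that are not tall: 26.
basil plants: 12.
The claim requires 26 − 12 (= 14) to equal 15, which does not hold.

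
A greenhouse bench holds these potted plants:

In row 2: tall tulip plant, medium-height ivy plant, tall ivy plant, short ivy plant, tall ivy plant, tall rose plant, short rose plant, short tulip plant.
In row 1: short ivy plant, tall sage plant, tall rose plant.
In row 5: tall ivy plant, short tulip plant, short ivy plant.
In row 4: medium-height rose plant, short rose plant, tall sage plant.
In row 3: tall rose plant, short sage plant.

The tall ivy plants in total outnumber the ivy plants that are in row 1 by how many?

2

tall ivy plants: 3.
ivy plants in row 1: 1.
3 − 1 = 2.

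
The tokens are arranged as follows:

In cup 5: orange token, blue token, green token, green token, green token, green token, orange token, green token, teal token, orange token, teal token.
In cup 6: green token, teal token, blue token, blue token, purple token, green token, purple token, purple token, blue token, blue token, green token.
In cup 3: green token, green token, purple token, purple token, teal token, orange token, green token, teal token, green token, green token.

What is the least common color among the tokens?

Counts by color: green 13, teal 5, purple 5, blue 5, orange 4.
The minimum is 4, held uniquely by orange.

orange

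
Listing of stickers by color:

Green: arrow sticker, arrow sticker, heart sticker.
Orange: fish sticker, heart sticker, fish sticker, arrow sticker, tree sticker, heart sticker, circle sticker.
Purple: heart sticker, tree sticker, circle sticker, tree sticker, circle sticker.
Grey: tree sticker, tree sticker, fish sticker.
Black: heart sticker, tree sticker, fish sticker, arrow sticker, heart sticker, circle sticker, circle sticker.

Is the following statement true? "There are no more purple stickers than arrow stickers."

|purple stickers| = 5.
|arrow stickers| = 4.
The claim requires 5 ≤ 4, which does not hold.

False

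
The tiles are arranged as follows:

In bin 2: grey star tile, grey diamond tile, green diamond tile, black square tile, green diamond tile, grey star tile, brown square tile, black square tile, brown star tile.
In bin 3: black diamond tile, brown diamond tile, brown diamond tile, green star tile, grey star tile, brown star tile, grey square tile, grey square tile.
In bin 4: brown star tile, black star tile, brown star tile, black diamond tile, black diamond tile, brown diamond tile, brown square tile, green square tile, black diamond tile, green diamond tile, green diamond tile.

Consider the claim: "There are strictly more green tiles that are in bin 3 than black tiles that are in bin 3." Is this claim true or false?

There is 1 green tile in bin 3.
There is 1 black tile in bin 3.
The claim requires 1 > 1, which does not hold.

False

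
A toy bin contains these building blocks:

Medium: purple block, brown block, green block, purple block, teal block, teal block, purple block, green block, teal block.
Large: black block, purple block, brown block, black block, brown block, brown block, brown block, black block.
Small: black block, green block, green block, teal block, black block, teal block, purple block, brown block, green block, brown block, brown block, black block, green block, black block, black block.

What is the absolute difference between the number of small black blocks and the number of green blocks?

1

small black blocks: 5. green blocks: 6.
|5 − 6| = 6 − 5 = 1.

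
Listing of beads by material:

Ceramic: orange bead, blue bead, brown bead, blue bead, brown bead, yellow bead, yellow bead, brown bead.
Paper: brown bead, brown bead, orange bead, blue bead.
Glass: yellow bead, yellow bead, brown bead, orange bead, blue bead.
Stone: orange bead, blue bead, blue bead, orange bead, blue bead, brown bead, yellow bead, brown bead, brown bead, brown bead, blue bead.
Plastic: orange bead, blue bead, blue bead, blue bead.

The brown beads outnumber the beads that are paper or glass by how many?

1

brown beads: 10.
beads that are paper or glass: 9.
10 − 9 = 1.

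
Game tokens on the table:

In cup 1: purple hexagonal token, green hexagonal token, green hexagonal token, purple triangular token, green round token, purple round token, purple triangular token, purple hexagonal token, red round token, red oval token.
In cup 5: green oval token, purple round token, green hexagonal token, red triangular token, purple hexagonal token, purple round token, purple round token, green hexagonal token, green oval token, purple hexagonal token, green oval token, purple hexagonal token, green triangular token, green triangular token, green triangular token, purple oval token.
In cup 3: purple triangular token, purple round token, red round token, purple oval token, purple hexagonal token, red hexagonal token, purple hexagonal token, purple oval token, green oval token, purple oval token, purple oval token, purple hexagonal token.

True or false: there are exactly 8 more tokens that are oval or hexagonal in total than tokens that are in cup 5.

tokens that are oval or hexagonal: 23.
tokens in cup 5: 16.
The claim requires 23 − 16 (= 7) to equal 8, which does not hold.

False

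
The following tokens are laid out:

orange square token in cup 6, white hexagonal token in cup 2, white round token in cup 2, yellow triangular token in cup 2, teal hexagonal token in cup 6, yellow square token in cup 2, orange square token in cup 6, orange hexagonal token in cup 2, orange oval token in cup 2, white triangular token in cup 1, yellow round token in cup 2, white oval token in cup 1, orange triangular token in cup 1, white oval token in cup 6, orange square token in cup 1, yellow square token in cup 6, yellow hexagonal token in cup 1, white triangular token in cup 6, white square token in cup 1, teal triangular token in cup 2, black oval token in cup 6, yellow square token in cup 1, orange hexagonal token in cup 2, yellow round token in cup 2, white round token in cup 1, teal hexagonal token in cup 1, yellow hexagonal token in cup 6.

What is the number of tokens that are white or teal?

teal: 3; white: 8; together 3 + 8 = 11.

11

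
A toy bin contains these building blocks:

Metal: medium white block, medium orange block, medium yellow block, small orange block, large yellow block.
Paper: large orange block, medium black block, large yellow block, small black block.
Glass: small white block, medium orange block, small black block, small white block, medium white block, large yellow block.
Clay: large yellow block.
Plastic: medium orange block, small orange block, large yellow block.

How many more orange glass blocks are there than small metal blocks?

0

orange glass blocks: 1.
small metal blocks: 1.
1 − 1 = 0.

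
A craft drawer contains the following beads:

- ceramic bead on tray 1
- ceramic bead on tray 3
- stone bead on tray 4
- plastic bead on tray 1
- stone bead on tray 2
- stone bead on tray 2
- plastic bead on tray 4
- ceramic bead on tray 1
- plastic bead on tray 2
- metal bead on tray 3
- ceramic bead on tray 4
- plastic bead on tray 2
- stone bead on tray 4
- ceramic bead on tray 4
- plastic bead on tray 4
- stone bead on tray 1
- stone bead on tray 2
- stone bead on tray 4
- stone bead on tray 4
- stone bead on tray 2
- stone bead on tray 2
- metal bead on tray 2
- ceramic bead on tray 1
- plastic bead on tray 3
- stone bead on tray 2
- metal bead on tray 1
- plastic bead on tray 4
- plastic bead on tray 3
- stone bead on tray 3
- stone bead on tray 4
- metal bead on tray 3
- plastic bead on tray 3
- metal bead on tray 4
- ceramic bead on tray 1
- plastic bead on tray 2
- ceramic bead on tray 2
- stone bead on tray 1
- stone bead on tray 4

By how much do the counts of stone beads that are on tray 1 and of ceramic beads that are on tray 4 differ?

stone beads on tray 1: 2. ceramic beads on tray 4: 2.
|2 − 2| = 2 − 2 = 0.

0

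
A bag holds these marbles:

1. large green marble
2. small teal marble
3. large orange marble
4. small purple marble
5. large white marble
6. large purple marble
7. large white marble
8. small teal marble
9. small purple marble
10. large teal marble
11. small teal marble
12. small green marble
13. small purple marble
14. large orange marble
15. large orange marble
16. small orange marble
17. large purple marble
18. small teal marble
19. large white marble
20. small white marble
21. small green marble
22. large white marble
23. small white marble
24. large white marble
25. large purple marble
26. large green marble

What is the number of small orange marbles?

1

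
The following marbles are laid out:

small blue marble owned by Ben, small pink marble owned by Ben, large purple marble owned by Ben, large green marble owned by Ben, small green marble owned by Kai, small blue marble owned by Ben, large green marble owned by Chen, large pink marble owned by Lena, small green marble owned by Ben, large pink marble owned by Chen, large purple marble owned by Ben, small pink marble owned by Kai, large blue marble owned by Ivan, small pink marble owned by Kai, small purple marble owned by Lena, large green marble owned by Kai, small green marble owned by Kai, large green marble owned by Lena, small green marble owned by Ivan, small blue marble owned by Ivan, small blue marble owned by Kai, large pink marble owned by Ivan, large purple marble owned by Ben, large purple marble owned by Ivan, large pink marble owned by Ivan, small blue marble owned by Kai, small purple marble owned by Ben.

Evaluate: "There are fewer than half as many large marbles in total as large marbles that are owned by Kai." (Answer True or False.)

|large marbles| = 13.
|large marbles owned by Kai| = 1.
The claim requires 2 × 13 = 26 < 1, which does not hold.

False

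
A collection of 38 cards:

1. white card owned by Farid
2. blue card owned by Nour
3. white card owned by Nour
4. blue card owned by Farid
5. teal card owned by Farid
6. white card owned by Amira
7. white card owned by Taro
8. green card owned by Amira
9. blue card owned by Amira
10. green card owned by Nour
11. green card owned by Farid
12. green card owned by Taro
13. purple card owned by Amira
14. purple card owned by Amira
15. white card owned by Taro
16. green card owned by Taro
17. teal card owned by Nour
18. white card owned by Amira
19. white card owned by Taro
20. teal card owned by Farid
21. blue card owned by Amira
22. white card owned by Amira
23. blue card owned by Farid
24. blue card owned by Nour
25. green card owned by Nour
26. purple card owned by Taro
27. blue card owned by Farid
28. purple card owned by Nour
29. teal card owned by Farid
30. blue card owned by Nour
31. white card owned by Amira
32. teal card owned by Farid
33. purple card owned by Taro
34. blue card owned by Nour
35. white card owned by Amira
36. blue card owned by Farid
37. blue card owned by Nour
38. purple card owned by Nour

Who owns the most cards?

Nour

Counts by player: Nour→11, Farid→10, Amira→10, Taro→7.
The maximum is 11, held uniquely by Nour.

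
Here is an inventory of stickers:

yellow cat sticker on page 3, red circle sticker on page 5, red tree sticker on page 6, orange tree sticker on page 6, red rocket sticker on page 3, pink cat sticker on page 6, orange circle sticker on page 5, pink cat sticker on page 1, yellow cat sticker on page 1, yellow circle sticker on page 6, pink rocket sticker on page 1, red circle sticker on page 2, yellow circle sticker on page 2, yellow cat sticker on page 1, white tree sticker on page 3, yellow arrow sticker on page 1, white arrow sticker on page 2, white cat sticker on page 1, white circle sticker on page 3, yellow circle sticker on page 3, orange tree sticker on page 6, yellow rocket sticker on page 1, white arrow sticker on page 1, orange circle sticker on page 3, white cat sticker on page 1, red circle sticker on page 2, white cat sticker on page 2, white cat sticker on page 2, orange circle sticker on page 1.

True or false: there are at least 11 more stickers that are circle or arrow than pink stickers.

False

|stickers that are circle or arrow| = 13.
|pink stickers| = 3.
The claim requires 13 − 3 = 10 ≥ 11, which does not hold.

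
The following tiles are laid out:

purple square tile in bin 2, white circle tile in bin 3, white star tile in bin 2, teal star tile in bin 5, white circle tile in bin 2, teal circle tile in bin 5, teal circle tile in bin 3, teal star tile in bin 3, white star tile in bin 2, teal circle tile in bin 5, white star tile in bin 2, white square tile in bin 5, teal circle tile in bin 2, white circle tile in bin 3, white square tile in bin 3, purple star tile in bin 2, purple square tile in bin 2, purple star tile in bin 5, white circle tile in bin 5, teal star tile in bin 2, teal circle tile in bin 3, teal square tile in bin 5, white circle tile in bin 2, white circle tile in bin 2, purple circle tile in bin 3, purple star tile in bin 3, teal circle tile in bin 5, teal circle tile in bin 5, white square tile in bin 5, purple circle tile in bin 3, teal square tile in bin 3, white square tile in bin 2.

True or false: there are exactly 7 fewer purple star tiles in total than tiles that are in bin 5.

True

|purple star tiles| = 3.
|tiles in bin 5| = 10.
The claim requires 10 − 3 (= 7) to equal 7, which holds.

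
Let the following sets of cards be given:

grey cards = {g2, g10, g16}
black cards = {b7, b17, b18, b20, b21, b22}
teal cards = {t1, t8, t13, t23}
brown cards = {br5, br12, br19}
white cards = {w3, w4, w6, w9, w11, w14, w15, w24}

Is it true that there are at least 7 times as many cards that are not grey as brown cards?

True

cards that are not grey: 21.
brown cards: 3.
The claim requires 21 ≥ 7 × 3 = 21, which holds.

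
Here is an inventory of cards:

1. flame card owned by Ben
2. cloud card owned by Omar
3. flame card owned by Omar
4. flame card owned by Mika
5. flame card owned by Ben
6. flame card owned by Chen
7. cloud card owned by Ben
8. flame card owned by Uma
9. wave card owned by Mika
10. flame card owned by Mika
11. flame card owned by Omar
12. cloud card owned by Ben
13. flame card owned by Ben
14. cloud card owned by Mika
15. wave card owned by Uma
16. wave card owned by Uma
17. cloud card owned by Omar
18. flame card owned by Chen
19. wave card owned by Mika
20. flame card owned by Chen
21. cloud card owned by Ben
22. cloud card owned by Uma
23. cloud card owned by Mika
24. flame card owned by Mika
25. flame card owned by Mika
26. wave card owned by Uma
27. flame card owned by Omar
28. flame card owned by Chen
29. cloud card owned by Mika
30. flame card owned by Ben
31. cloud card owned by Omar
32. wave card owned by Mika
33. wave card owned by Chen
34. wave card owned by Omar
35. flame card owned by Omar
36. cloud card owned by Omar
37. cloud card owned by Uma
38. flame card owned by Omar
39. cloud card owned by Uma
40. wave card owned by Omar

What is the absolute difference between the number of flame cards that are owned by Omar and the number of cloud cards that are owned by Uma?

flame cards owned by Omar: 5. cloud cards owned by Uma: 3.
|5 − 3| = 5 − 3 = 2.

2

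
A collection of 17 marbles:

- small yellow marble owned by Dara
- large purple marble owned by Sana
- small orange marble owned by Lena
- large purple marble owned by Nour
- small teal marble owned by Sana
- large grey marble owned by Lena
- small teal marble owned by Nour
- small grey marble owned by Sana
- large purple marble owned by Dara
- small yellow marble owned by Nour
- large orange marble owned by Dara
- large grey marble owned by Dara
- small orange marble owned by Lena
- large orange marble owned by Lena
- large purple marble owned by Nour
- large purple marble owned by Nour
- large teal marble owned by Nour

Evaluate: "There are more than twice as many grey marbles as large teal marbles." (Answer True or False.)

grey marbles: 3.
large teal marbles: 1.
The claim requires 3 > 2 × 1 = 2, which holds.

True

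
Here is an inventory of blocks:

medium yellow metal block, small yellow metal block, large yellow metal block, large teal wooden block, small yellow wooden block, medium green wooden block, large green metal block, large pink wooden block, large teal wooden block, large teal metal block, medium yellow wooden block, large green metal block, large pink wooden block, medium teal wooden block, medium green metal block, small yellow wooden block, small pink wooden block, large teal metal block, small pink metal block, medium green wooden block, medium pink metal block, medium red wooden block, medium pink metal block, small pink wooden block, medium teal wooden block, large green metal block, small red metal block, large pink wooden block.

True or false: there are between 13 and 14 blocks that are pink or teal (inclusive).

True

There are 14 blocks that are pink or teal.
The claim requires 13 ≤ 14 ≤ 14, which holds.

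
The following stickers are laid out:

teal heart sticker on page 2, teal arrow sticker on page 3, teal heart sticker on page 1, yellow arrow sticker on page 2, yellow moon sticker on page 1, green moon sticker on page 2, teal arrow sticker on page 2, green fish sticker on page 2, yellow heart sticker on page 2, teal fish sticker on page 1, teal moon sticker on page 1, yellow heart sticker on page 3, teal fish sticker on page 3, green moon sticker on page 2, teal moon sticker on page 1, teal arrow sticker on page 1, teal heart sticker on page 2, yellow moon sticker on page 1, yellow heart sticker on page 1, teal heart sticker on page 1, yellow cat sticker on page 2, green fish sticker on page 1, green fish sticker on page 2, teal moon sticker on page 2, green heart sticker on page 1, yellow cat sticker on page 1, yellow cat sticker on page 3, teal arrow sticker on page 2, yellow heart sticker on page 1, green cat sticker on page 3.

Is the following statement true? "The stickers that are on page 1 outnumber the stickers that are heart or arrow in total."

stickers on page 1: 13.
stickers that are heart or arrow: 14.
The claim requires 13 > 14, which does not hold.

False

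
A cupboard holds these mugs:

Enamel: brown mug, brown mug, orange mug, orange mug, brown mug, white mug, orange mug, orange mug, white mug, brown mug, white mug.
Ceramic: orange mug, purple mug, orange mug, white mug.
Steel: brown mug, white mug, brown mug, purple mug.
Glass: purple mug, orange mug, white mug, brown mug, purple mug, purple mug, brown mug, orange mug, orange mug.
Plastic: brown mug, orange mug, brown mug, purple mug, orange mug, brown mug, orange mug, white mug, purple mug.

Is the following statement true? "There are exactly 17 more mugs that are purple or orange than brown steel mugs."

mugs that are purple or orange: 19.
brown steel mugs: 2.
The claim requires 19 − 2 (= 17) to equal 17, which holds.

True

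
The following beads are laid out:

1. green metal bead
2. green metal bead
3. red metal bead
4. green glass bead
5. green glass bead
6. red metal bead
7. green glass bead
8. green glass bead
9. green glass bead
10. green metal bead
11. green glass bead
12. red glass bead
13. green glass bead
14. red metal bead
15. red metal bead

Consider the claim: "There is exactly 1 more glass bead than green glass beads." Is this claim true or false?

|glass beads| = 8.
|green glass beads| = 7.
The claim requires 8 − 7 (= 1) to equal 1, which holds.

True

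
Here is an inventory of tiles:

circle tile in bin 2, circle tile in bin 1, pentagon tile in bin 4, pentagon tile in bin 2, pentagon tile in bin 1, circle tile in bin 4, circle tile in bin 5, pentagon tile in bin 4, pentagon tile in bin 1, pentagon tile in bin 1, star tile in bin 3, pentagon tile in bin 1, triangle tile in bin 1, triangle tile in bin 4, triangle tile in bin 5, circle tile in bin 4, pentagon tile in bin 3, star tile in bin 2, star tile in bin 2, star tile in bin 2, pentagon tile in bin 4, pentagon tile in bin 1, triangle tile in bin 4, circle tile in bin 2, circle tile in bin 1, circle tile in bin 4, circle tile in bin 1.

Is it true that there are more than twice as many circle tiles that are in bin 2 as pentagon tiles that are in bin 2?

False

circle tiles in bin 2: 2.
pentagon tiles in bin 2: 1.
The claim requires 2 > 2 × 1 = 2, which does not hold.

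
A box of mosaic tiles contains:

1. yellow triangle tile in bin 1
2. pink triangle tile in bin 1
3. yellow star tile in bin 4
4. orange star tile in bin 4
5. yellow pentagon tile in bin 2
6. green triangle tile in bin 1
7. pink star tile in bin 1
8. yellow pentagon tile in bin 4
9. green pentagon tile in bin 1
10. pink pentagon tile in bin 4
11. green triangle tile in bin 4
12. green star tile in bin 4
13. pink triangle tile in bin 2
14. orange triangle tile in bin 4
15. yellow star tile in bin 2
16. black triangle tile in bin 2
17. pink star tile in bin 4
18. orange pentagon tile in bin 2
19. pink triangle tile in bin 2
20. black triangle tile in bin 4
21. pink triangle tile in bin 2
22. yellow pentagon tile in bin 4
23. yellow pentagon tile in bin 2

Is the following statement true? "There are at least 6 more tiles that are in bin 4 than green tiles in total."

True

|tiles in bin 4| = 10.
|green tiles| = 4.
The claim requires 10 − 4 = 6 ≥ 6, which holds.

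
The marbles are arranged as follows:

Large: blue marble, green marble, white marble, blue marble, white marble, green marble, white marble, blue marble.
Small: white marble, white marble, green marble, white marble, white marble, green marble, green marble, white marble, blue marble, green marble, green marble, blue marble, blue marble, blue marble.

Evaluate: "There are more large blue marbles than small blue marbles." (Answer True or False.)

False

large blue marbles: 3.
small blue marbles: 4.
The claim requires 3 > 4, which does not hold.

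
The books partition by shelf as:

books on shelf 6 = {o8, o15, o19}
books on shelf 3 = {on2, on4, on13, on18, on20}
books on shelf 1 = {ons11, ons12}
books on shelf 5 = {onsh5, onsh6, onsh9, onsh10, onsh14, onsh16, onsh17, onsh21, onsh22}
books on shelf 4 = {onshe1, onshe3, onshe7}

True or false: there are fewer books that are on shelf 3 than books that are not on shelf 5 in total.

|books on shelf 3| = 5.
|books that are not on shelf 5| = 13.
The claim requires 5 < 13, which holds.

True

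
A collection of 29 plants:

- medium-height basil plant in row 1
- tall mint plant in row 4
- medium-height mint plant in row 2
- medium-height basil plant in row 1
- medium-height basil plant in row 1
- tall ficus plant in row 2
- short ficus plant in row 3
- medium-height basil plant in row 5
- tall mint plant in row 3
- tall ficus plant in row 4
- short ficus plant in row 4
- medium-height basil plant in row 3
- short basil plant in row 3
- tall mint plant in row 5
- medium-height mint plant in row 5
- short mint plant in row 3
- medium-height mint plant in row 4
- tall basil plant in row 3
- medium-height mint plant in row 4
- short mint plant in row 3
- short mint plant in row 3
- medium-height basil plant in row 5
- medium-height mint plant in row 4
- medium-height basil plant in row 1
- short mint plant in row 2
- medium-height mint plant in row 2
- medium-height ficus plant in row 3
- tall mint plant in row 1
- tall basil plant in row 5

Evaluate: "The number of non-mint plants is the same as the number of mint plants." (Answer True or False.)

False

|non-mint plants| = 15.
|mint plants| = 14.
The claim requires 15 = 14, which does not hold.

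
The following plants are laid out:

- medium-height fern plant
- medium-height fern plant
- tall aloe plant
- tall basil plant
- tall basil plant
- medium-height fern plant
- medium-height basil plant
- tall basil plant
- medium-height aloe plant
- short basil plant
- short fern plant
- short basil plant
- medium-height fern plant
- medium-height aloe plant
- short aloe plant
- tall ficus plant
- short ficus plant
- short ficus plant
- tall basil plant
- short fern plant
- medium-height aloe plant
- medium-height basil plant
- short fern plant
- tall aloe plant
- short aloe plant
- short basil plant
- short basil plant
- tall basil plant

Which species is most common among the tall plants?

basil

Counts by species (restricted to tall plants): basil 5, aloe 2, ficus 1.
The maximum is 5, held uniquely by basil.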